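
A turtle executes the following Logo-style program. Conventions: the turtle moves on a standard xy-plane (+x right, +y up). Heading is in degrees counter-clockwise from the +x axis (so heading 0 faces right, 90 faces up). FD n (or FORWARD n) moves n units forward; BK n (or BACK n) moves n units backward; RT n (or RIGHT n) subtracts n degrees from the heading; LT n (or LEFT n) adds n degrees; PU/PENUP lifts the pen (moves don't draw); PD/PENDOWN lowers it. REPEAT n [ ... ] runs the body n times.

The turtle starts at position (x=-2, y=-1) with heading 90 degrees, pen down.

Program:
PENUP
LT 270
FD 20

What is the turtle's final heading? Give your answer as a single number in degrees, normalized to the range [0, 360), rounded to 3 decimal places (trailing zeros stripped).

Answer: 0

Derivation:
Executing turtle program step by step:
Start: pos=(-2,-1), heading=90, pen down
PU: pen up
LT 270: heading 90 -> 0
FD 20: (-2,-1) -> (18,-1) [heading=0, move]
Final: pos=(18,-1), heading=0, 0 segment(s) drawn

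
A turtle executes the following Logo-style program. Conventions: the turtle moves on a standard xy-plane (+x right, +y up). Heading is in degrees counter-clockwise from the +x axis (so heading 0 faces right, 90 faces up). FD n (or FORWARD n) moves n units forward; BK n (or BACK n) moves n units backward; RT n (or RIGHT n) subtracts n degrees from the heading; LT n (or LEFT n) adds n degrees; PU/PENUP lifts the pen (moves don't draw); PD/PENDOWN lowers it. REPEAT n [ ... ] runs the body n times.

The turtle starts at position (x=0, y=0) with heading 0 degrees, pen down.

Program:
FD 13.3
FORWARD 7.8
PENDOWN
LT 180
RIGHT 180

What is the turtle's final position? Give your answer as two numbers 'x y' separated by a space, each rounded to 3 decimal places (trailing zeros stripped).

Executing turtle program step by step:
Start: pos=(0,0), heading=0, pen down
FD 13.3: (0,0) -> (13.3,0) [heading=0, draw]
FD 7.8: (13.3,0) -> (21.1,0) [heading=0, draw]
PD: pen down
LT 180: heading 0 -> 180
RT 180: heading 180 -> 0
Final: pos=(21.1,0), heading=0, 2 segment(s) drawn

Answer: 21.1 0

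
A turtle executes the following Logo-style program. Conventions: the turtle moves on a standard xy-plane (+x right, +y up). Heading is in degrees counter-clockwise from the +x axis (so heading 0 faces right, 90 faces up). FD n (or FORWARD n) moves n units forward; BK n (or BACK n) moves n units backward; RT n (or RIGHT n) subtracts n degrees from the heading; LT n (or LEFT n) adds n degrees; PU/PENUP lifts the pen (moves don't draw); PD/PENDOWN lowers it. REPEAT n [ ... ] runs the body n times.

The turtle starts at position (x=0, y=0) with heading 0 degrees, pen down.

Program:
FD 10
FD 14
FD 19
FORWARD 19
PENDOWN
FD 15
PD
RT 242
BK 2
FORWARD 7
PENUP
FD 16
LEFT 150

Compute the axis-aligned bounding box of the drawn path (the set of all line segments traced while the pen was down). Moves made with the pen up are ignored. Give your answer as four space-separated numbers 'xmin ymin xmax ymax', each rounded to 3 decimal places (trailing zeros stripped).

Answer: 0 -1.766 77.939 4.415

Derivation:
Executing turtle program step by step:
Start: pos=(0,0), heading=0, pen down
FD 10: (0,0) -> (10,0) [heading=0, draw]
FD 14: (10,0) -> (24,0) [heading=0, draw]
FD 19: (24,0) -> (43,0) [heading=0, draw]
FD 19: (43,0) -> (62,0) [heading=0, draw]
PD: pen down
FD 15: (62,0) -> (77,0) [heading=0, draw]
PD: pen down
RT 242: heading 0 -> 118
BK 2: (77,0) -> (77.939,-1.766) [heading=118, draw]
FD 7: (77.939,-1.766) -> (74.653,4.415) [heading=118, draw]
PU: pen up
FD 16: (74.653,4.415) -> (67.141,18.542) [heading=118, move]
LT 150: heading 118 -> 268
Final: pos=(67.141,18.542), heading=268, 7 segment(s) drawn

Segment endpoints: x in {0, 10, 24, 43, 62, 74.653, 77, 77.939}, y in {-1.766, 0, 4.415}
xmin=0, ymin=-1.766, xmax=77.939, ymax=4.415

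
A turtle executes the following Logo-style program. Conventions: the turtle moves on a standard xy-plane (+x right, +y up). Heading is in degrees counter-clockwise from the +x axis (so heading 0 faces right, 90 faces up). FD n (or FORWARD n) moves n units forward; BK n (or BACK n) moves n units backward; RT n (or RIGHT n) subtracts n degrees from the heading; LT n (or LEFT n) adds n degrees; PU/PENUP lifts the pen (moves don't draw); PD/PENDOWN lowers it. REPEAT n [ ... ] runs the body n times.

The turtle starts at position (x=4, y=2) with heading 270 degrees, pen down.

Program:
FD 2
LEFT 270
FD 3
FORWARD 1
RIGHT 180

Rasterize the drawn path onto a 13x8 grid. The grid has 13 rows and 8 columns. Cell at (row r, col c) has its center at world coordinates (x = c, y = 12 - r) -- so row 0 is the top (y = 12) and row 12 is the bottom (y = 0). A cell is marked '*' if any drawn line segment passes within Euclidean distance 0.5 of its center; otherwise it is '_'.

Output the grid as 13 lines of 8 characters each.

Answer: ________
________
________
________
________
________
________
________
________
________
____*___
____*___
*****___

Derivation:
Segment 0: (4,2) -> (4,0)
Segment 1: (4,0) -> (1,0)
Segment 2: (1,0) -> (-0,0)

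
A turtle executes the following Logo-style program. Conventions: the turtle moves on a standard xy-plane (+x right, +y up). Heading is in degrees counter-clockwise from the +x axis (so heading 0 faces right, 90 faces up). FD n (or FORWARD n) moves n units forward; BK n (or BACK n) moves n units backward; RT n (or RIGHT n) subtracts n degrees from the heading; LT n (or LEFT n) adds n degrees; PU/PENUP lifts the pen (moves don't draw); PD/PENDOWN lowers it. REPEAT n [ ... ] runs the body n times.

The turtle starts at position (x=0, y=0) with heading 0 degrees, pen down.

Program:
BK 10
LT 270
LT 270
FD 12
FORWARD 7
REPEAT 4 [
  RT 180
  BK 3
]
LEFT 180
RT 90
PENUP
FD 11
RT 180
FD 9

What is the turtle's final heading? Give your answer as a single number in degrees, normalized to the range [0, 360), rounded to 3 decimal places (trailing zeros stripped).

Executing turtle program step by step:
Start: pos=(0,0), heading=0, pen down
BK 10: (0,0) -> (-10,0) [heading=0, draw]
LT 270: heading 0 -> 270
LT 270: heading 270 -> 180
FD 12: (-10,0) -> (-22,0) [heading=180, draw]
FD 7: (-22,0) -> (-29,0) [heading=180, draw]
REPEAT 4 [
  -- iteration 1/4 --
  RT 180: heading 180 -> 0
  BK 3: (-29,0) -> (-32,0) [heading=0, draw]
  -- iteration 2/4 --
  RT 180: heading 0 -> 180
  BK 3: (-32,0) -> (-29,0) [heading=180, draw]
  -- iteration 3/4 --
  RT 180: heading 180 -> 0
  BK 3: (-29,0) -> (-32,0) [heading=0, draw]
  -- iteration 4/4 --
  RT 180: heading 0 -> 180
  BK 3: (-32,0) -> (-29,0) [heading=180, draw]
]
LT 180: heading 180 -> 0
RT 90: heading 0 -> 270
PU: pen up
FD 11: (-29,0) -> (-29,-11) [heading=270, move]
RT 180: heading 270 -> 90
FD 9: (-29,-11) -> (-29,-2) [heading=90, move]
Final: pos=(-29,-2), heading=90, 7 segment(s) drawn

Answer: 90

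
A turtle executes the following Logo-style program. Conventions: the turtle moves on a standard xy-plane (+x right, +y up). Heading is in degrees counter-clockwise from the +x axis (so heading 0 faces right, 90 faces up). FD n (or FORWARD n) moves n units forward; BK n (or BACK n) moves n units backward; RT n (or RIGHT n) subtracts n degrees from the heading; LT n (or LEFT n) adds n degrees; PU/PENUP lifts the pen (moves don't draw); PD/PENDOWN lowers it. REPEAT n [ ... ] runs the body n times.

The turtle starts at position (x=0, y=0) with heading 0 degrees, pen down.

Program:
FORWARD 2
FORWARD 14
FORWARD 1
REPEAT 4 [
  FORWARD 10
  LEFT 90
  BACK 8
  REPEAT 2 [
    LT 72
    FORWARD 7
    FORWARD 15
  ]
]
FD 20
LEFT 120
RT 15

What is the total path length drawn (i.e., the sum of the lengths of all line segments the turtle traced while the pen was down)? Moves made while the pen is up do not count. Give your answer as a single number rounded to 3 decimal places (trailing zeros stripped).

Executing turtle program step by step:
Start: pos=(0,0), heading=0, pen down
FD 2: (0,0) -> (2,0) [heading=0, draw]
FD 14: (2,0) -> (16,0) [heading=0, draw]
FD 1: (16,0) -> (17,0) [heading=0, draw]
REPEAT 4 [
  -- iteration 1/4 --
  FD 10: (17,0) -> (27,0) [heading=0, draw]
  LT 90: heading 0 -> 90
  BK 8: (27,0) -> (27,-8) [heading=90, draw]
  REPEAT 2 [
    -- iteration 1/2 --
    LT 72: heading 90 -> 162
    FD 7: (27,-8) -> (20.343,-5.837) [heading=162, draw]
    FD 15: (20.343,-5.837) -> (6.077,-1.202) [heading=162, draw]
    -- iteration 2/2 --
    LT 72: heading 162 -> 234
    FD 7: (6.077,-1.202) -> (1.962,-6.865) [heading=234, draw]
    FD 15: (1.962,-6.865) -> (-6.855,-19) [heading=234, draw]
  ]
  -- iteration 2/4 --
  FD 10: (-6.855,-19) -> (-12.732,-27.09) [heading=234, draw]
  LT 90: heading 234 -> 324
  BK 8: (-12.732,-27.09) -> (-19.205,-22.388) [heading=324, draw]
  REPEAT 2 [
    -- iteration 1/2 --
    LT 72: heading 324 -> 36
    FD 7: (-19.205,-22.388) -> (-13.541,-18.273) [heading=36, draw]
    FD 15: (-13.541,-18.273) -> (-1.406,-9.457) [heading=36, draw]
    -- iteration 2/2 --
    LT 72: heading 36 -> 108
    FD 7: (-1.406,-9.457) -> (-3.569,-2.799) [heading=108, draw]
    FD 15: (-3.569,-2.799) -> (-8.205,11.467) [heading=108, draw]
  ]
  -- iteration 3/4 --
  FD 10: (-8.205,11.467) -> (-11.295,20.977) [heading=108, draw]
  LT 90: heading 108 -> 198
  BK 8: (-11.295,20.977) -> (-3.686,23.449) [heading=198, draw]
  REPEAT 2 [
    -- iteration 1/2 --
    LT 72: heading 198 -> 270
    FD 7: (-3.686,23.449) -> (-3.686,16.449) [heading=270, draw]
    FD 15: (-3.686,16.449) -> (-3.686,1.449) [heading=270, draw]
    -- iteration 2/2 --
    LT 72: heading 270 -> 342
    FD 7: (-3.686,1.449) -> (2.971,-0.714) [heading=342, draw]
    FD 15: (2.971,-0.714) -> (17.237,-5.349) [heading=342, draw]
  ]
  -- iteration 4/4 --
  FD 10: (17.237,-5.349) -> (26.748,-8.439) [heading=342, draw]
  LT 90: heading 342 -> 72
  BK 8: (26.748,-8.439) -> (24.275,-16.048) [heading=72, draw]
  REPEAT 2 [
    -- iteration 1/2 --
    LT 72: heading 72 -> 144
    FD 7: (24.275,-16.048) -> (18.612,-11.933) [heading=144, draw]
    FD 15: (18.612,-11.933) -> (6.477,-3.116) [heading=144, draw]
    -- iteration 2/2 --
    LT 72: heading 144 -> 216
    FD 7: (6.477,-3.116) -> (0.814,-7.231) [heading=216, draw]
    FD 15: (0.814,-7.231) -> (-11.321,-16.048) [heading=216, draw]
  ]
]
FD 20: (-11.321,-16.048) -> (-27.502,-27.803) [heading=216, draw]
LT 120: heading 216 -> 336
RT 15: heading 336 -> 321
Final: pos=(-27.502,-27.803), heading=321, 28 segment(s) drawn

Segment lengths:
  seg 1: (0,0) -> (2,0), length = 2
  seg 2: (2,0) -> (16,0), length = 14
  seg 3: (16,0) -> (17,0), length = 1
  seg 4: (17,0) -> (27,0), length = 10
  seg 5: (27,0) -> (27,-8), length = 8
  seg 6: (27,-8) -> (20.343,-5.837), length = 7
  seg 7: (20.343,-5.837) -> (6.077,-1.202), length = 15
  seg 8: (6.077,-1.202) -> (1.962,-6.865), length = 7
  seg 9: (1.962,-6.865) -> (-6.855,-19), length = 15
  seg 10: (-6.855,-19) -> (-12.732,-27.09), length = 10
  seg 11: (-12.732,-27.09) -> (-19.205,-22.388), length = 8
  seg 12: (-19.205,-22.388) -> (-13.541,-18.273), length = 7
  seg 13: (-13.541,-18.273) -> (-1.406,-9.457), length = 15
  seg 14: (-1.406,-9.457) -> (-3.569,-2.799), length = 7
  seg 15: (-3.569,-2.799) -> (-8.205,11.467), length = 15
  seg 16: (-8.205,11.467) -> (-11.295,20.977), length = 10
  seg 17: (-11.295,20.977) -> (-3.686,23.449), length = 8
  seg 18: (-3.686,23.449) -> (-3.686,16.449), length = 7
  seg 19: (-3.686,16.449) -> (-3.686,1.449), length = 15
  seg 20: (-3.686,1.449) -> (2.971,-0.714), length = 7
  seg 21: (2.971,-0.714) -> (17.237,-5.349), length = 15
  seg 22: (17.237,-5.349) -> (26.748,-8.439), length = 10
  seg 23: (26.748,-8.439) -> (24.275,-16.048), length = 8
  seg 24: (24.275,-16.048) -> (18.612,-11.933), length = 7
  seg 25: (18.612,-11.933) -> (6.477,-3.116), length = 15
  seg 26: (6.477,-3.116) -> (0.814,-7.231), length = 7
  seg 27: (0.814,-7.231) -> (-11.321,-16.048), length = 15
  seg 28: (-11.321,-16.048) -> (-27.502,-27.803), length = 20
Total = 285

Answer: 285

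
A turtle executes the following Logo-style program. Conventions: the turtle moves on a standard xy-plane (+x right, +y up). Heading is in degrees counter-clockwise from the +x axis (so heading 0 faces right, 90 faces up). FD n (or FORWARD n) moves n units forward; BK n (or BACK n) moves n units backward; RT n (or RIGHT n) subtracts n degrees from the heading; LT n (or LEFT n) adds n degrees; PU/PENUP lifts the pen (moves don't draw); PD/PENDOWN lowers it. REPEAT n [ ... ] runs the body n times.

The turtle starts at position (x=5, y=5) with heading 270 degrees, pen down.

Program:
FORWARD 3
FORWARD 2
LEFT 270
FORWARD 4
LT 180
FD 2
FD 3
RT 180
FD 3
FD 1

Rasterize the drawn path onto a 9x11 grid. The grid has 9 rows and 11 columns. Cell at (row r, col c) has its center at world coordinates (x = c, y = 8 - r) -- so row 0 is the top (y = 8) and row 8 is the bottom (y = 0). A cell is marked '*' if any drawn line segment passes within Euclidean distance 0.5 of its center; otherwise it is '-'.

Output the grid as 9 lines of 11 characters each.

Segment 0: (5,5) -> (5,2)
Segment 1: (5,2) -> (5,0)
Segment 2: (5,0) -> (1,0)
Segment 3: (1,0) -> (3,0)
Segment 4: (3,0) -> (6,-0)
Segment 5: (6,-0) -> (3,0)
Segment 6: (3,0) -> (2,0)

Answer: -----------
-----------
-----------
-----*-----
-----*-----
-----*-----
-----*-----
-----*-----
-******----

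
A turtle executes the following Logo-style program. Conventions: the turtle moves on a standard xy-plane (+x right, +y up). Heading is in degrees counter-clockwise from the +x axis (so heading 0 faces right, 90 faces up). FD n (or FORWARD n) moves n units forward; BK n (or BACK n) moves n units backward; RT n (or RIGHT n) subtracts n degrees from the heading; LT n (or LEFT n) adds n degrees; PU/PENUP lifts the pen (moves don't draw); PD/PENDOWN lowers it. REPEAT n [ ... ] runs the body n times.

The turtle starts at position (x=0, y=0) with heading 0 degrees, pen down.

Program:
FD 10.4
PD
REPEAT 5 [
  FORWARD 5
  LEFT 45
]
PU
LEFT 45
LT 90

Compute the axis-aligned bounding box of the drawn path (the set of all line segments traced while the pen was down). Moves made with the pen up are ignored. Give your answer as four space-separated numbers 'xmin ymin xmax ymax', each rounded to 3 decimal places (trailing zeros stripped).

Answer: 0 0 18.936 12.071

Derivation:
Executing turtle program step by step:
Start: pos=(0,0), heading=0, pen down
FD 10.4: (0,0) -> (10.4,0) [heading=0, draw]
PD: pen down
REPEAT 5 [
  -- iteration 1/5 --
  FD 5: (10.4,0) -> (15.4,0) [heading=0, draw]
  LT 45: heading 0 -> 45
  -- iteration 2/5 --
  FD 5: (15.4,0) -> (18.936,3.536) [heading=45, draw]
  LT 45: heading 45 -> 90
  -- iteration 3/5 --
  FD 5: (18.936,3.536) -> (18.936,8.536) [heading=90, draw]
  LT 45: heading 90 -> 135
  -- iteration 4/5 --
  FD 5: (18.936,8.536) -> (15.4,12.071) [heading=135, draw]
  LT 45: heading 135 -> 180
  -- iteration 5/5 --
  FD 5: (15.4,12.071) -> (10.4,12.071) [heading=180, draw]
  LT 45: heading 180 -> 225
]
PU: pen up
LT 45: heading 225 -> 270
LT 90: heading 270 -> 0
Final: pos=(10.4,12.071), heading=0, 6 segment(s) drawn

Segment endpoints: x in {0, 10.4, 10.4, 15.4, 15.4, 18.936}, y in {0, 3.536, 8.536, 12.071}
xmin=0, ymin=0, xmax=18.936, ymax=12.071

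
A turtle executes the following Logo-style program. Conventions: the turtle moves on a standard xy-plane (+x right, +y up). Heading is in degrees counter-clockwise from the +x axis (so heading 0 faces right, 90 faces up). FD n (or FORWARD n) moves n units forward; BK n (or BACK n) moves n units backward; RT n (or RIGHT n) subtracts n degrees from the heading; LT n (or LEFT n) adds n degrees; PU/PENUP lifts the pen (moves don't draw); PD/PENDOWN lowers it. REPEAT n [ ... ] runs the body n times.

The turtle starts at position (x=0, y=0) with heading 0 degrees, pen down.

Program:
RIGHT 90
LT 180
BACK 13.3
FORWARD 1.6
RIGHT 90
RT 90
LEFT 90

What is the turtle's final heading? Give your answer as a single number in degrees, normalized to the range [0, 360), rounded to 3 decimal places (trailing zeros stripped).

Answer: 0

Derivation:
Executing turtle program step by step:
Start: pos=(0,0), heading=0, pen down
RT 90: heading 0 -> 270
LT 180: heading 270 -> 90
BK 13.3: (0,0) -> (0,-13.3) [heading=90, draw]
FD 1.6: (0,-13.3) -> (0,-11.7) [heading=90, draw]
RT 90: heading 90 -> 0
RT 90: heading 0 -> 270
LT 90: heading 270 -> 0
Final: pos=(0,-11.7), heading=0, 2 segment(s) drawn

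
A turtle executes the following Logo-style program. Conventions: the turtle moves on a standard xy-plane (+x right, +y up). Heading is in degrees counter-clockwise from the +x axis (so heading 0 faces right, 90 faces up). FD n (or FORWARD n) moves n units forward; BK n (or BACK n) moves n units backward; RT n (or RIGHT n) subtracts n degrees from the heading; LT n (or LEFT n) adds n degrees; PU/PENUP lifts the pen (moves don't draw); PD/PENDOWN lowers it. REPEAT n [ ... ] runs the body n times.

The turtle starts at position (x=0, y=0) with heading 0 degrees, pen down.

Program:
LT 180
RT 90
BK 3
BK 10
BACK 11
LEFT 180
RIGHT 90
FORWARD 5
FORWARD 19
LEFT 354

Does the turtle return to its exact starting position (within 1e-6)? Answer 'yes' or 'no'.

Answer: no

Derivation:
Executing turtle program step by step:
Start: pos=(0,0), heading=0, pen down
LT 180: heading 0 -> 180
RT 90: heading 180 -> 90
BK 3: (0,0) -> (0,-3) [heading=90, draw]
BK 10: (0,-3) -> (0,-13) [heading=90, draw]
BK 11: (0,-13) -> (0,-24) [heading=90, draw]
LT 180: heading 90 -> 270
RT 90: heading 270 -> 180
FD 5: (0,-24) -> (-5,-24) [heading=180, draw]
FD 19: (-5,-24) -> (-24,-24) [heading=180, draw]
LT 354: heading 180 -> 174
Final: pos=(-24,-24), heading=174, 5 segment(s) drawn

Start position: (0, 0)
Final position: (-24, -24)
Distance = 33.941; >= 1e-6 -> NOT closed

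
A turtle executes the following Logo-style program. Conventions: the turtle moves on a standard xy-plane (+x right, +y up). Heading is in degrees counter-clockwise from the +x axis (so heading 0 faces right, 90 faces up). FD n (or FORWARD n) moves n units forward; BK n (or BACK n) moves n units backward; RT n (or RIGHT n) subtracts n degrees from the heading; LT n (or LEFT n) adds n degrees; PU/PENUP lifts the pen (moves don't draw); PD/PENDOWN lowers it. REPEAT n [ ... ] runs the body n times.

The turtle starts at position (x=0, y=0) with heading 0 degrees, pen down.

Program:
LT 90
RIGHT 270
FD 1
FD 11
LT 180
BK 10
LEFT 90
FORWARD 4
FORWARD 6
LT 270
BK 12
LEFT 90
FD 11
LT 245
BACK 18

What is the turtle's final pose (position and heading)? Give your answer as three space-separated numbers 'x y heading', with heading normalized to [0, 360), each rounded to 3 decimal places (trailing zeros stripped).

Executing turtle program step by step:
Start: pos=(0,0), heading=0, pen down
LT 90: heading 0 -> 90
RT 270: heading 90 -> 180
FD 1: (0,0) -> (-1,0) [heading=180, draw]
FD 11: (-1,0) -> (-12,0) [heading=180, draw]
LT 180: heading 180 -> 0
BK 10: (-12,0) -> (-22,0) [heading=0, draw]
LT 90: heading 0 -> 90
FD 4: (-22,0) -> (-22,4) [heading=90, draw]
FD 6: (-22,4) -> (-22,10) [heading=90, draw]
LT 270: heading 90 -> 0
BK 12: (-22,10) -> (-34,10) [heading=0, draw]
LT 90: heading 0 -> 90
FD 11: (-34,10) -> (-34,21) [heading=90, draw]
LT 245: heading 90 -> 335
BK 18: (-34,21) -> (-50.314,28.607) [heading=335, draw]
Final: pos=(-50.314,28.607), heading=335, 8 segment(s) drawn

Answer: -50.314 28.607 335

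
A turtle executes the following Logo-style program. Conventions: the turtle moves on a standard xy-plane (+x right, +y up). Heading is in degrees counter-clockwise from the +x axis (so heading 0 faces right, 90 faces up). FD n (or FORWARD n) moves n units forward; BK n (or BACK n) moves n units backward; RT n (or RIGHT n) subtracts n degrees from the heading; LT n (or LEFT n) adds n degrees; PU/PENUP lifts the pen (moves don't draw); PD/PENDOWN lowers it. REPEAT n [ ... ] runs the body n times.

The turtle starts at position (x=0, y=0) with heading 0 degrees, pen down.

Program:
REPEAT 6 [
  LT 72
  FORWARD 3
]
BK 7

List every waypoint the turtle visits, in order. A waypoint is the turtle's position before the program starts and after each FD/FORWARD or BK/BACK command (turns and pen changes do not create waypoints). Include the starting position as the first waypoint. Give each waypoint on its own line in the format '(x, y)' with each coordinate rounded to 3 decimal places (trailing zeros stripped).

Executing turtle program step by step:
Start: pos=(0,0), heading=0, pen down
REPEAT 6 [
  -- iteration 1/6 --
  LT 72: heading 0 -> 72
  FD 3: (0,0) -> (0.927,2.853) [heading=72, draw]
  -- iteration 2/6 --
  LT 72: heading 72 -> 144
  FD 3: (0.927,2.853) -> (-1.5,4.617) [heading=144, draw]
  -- iteration 3/6 --
  LT 72: heading 144 -> 216
  FD 3: (-1.5,4.617) -> (-3.927,2.853) [heading=216, draw]
  -- iteration 4/6 --
  LT 72: heading 216 -> 288
  FD 3: (-3.927,2.853) -> (-3,0) [heading=288, draw]
  -- iteration 5/6 --
  LT 72: heading 288 -> 0
  FD 3: (-3,0) -> (0,0) [heading=0, draw]
  -- iteration 6/6 --
  LT 72: heading 0 -> 72
  FD 3: (0,0) -> (0.927,2.853) [heading=72, draw]
]
BK 7: (0.927,2.853) -> (-1.236,-3.804) [heading=72, draw]
Final: pos=(-1.236,-3.804), heading=72, 7 segment(s) drawn
Waypoints (8 total):
(0, 0)
(0.927, 2.853)
(-1.5, 4.617)
(-3.927, 2.853)
(-3, 0)
(0, 0)
(0.927, 2.853)
(-1.236, -3.804)

Answer: (0, 0)
(0.927, 2.853)
(-1.5, 4.617)
(-3.927, 2.853)
(-3, 0)
(0, 0)
(0.927, 2.853)
(-1.236, -3.804)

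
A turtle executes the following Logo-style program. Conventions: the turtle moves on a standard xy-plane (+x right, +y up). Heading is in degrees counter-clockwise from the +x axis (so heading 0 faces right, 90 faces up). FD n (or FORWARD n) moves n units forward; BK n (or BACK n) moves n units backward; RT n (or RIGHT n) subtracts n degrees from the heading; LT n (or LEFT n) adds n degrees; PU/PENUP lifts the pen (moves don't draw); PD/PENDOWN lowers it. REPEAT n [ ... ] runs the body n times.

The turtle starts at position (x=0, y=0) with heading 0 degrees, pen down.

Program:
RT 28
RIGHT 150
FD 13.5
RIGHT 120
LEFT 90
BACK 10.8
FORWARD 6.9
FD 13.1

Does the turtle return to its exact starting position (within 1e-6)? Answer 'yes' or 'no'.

Answer: no

Derivation:
Executing turtle program step by step:
Start: pos=(0,0), heading=0, pen down
RT 28: heading 0 -> 332
RT 150: heading 332 -> 182
FD 13.5: (0,0) -> (-13.492,-0.471) [heading=182, draw]
RT 120: heading 182 -> 62
LT 90: heading 62 -> 152
BK 10.8: (-13.492,-0.471) -> (-3.956,-5.541) [heading=152, draw]
FD 6.9: (-3.956,-5.541) -> (-10.048,-2.302) [heading=152, draw]
FD 13.1: (-10.048,-2.302) -> (-21.615,3.848) [heading=152, draw]
Final: pos=(-21.615,3.848), heading=152, 4 segment(s) drawn

Start position: (0, 0)
Final position: (-21.615, 3.848)
Distance = 21.955; >= 1e-6 -> NOT closed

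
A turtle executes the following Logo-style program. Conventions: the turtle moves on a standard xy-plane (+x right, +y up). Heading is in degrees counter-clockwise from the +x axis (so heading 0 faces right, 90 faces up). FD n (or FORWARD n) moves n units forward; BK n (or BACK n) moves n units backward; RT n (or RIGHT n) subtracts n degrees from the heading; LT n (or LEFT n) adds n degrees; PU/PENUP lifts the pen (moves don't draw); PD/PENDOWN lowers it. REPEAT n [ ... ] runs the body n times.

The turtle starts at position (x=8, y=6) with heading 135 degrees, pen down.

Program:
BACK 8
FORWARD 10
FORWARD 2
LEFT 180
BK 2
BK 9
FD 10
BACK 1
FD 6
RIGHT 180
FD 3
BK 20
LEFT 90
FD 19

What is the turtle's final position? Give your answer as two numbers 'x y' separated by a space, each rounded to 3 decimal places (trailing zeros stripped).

Executing turtle program step by step:
Start: pos=(8,6), heading=135, pen down
BK 8: (8,6) -> (13.657,0.343) [heading=135, draw]
FD 10: (13.657,0.343) -> (6.586,7.414) [heading=135, draw]
FD 2: (6.586,7.414) -> (5.172,8.828) [heading=135, draw]
LT 180: heading 135 -> 315
BK 2: (5.172,8.828) -> (3.757,10.243) [heading=315, draw]
BK 9: (3.757,10.243) -> (-2.607,16.607) [heading=315, draw]
FD 10: (-2.607,16.607) -> (4.464,9.536) [heading=315, draw]
BK 1: (4.464,9.536) -> (3.757,10.243) [heading=315, draw]
FD 6: (3.757,10.243) -> (8,6) [heading=315, draw]
RT 180: heading 315 -> 135
FD 3: (8,6) -> (5.879,8.121) [heading=135, draw]
BK 20: (5.879,8.121) -> (20.021,-6.021) [heading=135, draw]
LT 90: heading 135 -> 225
FD 19: (20.021,-6.021) -> (6.586,-19.456) [heading=225, draw]
Final: pos=(6.586,-19.456), heading=225, 11 segment(s) drawn

Answer: 6.586 -19.456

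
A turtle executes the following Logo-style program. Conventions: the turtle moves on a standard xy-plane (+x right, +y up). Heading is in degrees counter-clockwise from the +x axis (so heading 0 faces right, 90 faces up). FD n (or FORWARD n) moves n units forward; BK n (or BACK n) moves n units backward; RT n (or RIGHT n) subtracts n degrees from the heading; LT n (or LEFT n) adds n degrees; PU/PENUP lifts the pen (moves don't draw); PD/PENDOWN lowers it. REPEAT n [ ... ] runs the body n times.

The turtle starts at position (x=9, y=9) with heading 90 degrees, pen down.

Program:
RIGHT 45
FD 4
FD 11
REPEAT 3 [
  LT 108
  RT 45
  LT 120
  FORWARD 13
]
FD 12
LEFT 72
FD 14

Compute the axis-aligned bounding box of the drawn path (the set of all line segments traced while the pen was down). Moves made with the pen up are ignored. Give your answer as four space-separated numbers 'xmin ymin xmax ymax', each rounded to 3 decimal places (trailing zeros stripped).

Executing turtle program step by step:
Start: pos=(9,9), heading=90, pen down
RT 45: heading 90 -> 45
FD 4: (9,9) -> (11.828,11.828) [heading=45, draw]
FD 11: (11.828,11.828) -> (19.607,19.607) [heading=45, draw]
REPEAT 3 [
  -- iteration 1/3 --
  LT 108: heading 45 -> 153
  RT 45: heading 153 -> 108
  LT 120: heading 108 -> 228
  FD 13: (19.607,19.607) -> (10.908,9.946) [heading=228, draw]
  -- iteration 2/3 --
  LT 108: heading 228 -> 336
  RT 45: heading 336 -> 291
  LT 120: heading 291 -> 51
  FD 13: (10.908,9.946) -> (19.089,20.049) [heading=51, draw]
  -- iteration 3/3 --
  LT 108: heading 51 -> 159
  RT 45: heading 159 -> 114
  LT 120: heading 114 -> 234
  FD 13: (19.089,20.049) -> (11.448,9.531) [heading=234, draw]
]
FD 12: (11.448,9.531) -> (4.394,-0.177) [heading=234, draw]
LT 72: heading 234 -> 306
FD 14: (4.394,-0.177) -> (12.623,-11.503) [heading=306, draw]
Final: pos=(12.623,-11.503), heading=306, 7 segment(s) drawn

Segment endpoints: x in {4.394, 9, 10.908, 11.448, 11.828, 12.623, 19.089, 19.607}, y in {-11.503, -0.177, 9, 9.531, 9.946, 11.828, 19.607, 20.049}
xmin=4.394, ymin=-11.503, xmax=19.607, ymax=20.049

Answer: 4.394 -11.503 19.607 20.049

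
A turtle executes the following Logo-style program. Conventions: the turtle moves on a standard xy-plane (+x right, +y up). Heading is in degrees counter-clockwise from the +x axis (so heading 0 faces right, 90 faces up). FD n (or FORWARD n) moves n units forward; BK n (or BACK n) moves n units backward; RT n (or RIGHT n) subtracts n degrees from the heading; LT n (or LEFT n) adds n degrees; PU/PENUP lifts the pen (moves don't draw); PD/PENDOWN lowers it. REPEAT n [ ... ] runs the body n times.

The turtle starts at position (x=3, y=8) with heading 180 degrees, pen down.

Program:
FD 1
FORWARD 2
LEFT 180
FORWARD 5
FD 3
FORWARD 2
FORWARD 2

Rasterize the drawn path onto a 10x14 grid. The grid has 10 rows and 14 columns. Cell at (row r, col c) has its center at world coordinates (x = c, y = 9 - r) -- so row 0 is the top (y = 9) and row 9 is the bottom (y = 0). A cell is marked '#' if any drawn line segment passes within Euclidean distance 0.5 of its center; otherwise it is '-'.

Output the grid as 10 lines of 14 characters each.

Segment 0: (3,8) -> (2,8)
Segment 1: (2,8) -> (0,8)
Segment 2: (0,8) -> (5,8)
Segment 3: (5,8) -> (8,8)
Segment 4: (8,8) -> (10,8)
Segment 5: (10,8) -> (12,8)

Answer: --------------
#############-
--------------
--------------
--------------
--------------
--------------
--------------
--------------
--------------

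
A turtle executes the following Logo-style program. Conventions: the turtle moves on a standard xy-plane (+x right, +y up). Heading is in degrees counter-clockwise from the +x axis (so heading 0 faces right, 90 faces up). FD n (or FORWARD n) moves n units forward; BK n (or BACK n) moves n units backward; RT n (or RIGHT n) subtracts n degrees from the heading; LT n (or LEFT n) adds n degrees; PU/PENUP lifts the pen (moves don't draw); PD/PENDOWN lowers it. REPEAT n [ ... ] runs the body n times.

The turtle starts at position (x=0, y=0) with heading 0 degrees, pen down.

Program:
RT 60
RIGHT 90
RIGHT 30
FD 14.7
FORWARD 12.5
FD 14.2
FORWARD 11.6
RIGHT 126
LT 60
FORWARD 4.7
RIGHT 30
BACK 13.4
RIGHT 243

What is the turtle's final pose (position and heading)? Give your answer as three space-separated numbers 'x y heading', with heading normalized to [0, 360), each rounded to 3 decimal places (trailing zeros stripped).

Answer: -56.312 -9.033 201

Derivation:
Executing turtle program step by step:
Start: pos=(0,0), heading=0, pen down
RT 60: heading 0 -> 300
RT 90: heading 300 -> 210
RT 30: heading 210 -> 180
FD 14.7: (0,0) -> (-14.7,0) [heading=180, draw]
FD 12.5: (-14.7,0) -> (-27.2,0) [heading=180, draw]
FD 14.2: (-27.2,0) -> (-41.4,0) [heading=180, draw]
FD 11.6: (-41.4,0) -> (-53,0) [heading=180, draw]
RT 126: heading 180 -> 54
LT 60: heading 54 -> 114
FD 4.7: (-53,0) -> (-54.912,4.294) [heading=114, draw]
RT 30: heading 114 -> 84
BK 13.4: (-54.912,4.294) -> (-56.312,-9.033) [heading=84, draw]
RT 243: heading 84 -> 201
Final: pos=(-56.312,-9.033), heading=201, 6 segment(s) drawn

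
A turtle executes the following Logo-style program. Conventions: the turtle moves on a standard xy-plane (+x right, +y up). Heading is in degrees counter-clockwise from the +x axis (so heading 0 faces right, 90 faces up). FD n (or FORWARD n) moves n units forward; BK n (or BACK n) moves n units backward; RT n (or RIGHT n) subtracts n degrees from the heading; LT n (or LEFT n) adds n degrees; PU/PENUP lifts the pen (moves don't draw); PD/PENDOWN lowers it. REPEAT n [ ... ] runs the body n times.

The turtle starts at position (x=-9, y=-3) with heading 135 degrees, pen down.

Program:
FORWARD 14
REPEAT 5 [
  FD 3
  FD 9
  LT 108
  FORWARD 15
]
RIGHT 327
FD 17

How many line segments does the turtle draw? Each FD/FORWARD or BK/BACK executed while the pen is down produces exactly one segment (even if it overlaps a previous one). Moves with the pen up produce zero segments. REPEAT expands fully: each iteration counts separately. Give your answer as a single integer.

Answer: 17

Derivation:
Executing turtle program step by step:
Start: pos=(-9,-3), heading=135, pen down
FD 14: (-9,-3) -> (-18.899,6.899) [heading=135, draw]
REPEAT 5 [
  -- iteration 1/5 --
  FD 3: (-18.899,6.899) -> (-21.021,9.021) [heading=135, draw]
  FD 9: (-21.021,9.021) -> (-27.385,15.385) [heading=135, draw]
  LT 108: heading 135 -> 243
  FD 15: (-27.385,15.385) -> (-34.195,2.02) [heading=243, draw]
  -- iteration 2/5 --
  FD 3: (-34.195,2.02) -> (-35.557,-0.653) [heading=243, draw]
  FD 9: (-35.557,-0.653) -> (-39.643,-8.672) [heading=243, draw]
  LT 108: heading 243 -> 351
  FD 15: (-39.643,-8.672) -> (-24.827,-11.019) [heading=351, draw]
  -- iteration 3/5 --
  FD 3: (-24.827,-11.019) -> (-21.864,-11.488) [heading=351, draw]
  FD 9: (-21.864,-11.488) -> (-12.975,-12.896) [heading=351, draw]
  LT 108: heading 351 -> 99
  FD 15: (-12.975,-12.896) -> (-15.321,1.919) [heading=99, draw]
  -- iteration 4/5 --
  FD 3: (-15.321,1.919) -> (-15.791,4.882) [heading=99, draw]
  FD 9: (-15.791,4.882) -> (-17.199,13.771) [heading=99, draw]
  LT 108: heading 99 -> 207
  FD 15: (-17.199,13.771) -> (-30.564,6.962) [heading=207, draw]
  -- iteration 5/5 --
  FD 3: (-30.564,6.962) -> (-33.237,5.6) [heading=207, draw]
  FD 9: (-33.237,5.6) -> (-41.256,1.514) [heading=207, draw]
  LT 108: heading 207 -> 315
  FD 15: (-41.256,1.514) -> (-30.649,-9.093) [heading=315, draw]
]
RT 327: heading 315 -> 348
FD 17: (-30.649,-9.093) -> (-14.021,-12.627) [heading=348, draw]
Final: pos=(-14.021,-12.627), heading=348, 17 segment(s) drawn
Segments drawn: 17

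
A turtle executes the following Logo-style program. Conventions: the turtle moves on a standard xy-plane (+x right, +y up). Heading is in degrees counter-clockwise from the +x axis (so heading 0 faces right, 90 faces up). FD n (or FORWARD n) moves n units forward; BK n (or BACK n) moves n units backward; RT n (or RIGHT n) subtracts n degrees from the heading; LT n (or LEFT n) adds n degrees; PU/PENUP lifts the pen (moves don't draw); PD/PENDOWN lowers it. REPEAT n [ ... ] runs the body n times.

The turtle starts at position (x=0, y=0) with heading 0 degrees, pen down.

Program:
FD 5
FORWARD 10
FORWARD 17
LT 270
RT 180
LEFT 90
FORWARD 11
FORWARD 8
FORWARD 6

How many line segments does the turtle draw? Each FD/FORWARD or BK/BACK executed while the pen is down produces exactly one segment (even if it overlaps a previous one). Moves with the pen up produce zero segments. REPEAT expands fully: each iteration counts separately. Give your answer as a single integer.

Answer: 6

Derivation:
Executing turtle program step by step:
Start: pos=(0,0), heading=0, pen down
FD 5: (0,0) -> (5,0) [heading=0, draw]
FD 10: (5,0) -> (15,0) [heading=0, draw]
FD 17: (15,0) -> (32,0) [heading=0, draw]
LT 270: heading 0 -> 270
RT 180: heading 270 -> 90
LT 90: heading 90 -> 180
FD 11: (32,0) -> (21,0) [heading=180, draw]
FD 8: (21,0) -> (13,0) [heading=180, draw]
FD 6: (13,0) -> (7,0) [heading=180, draw]
Final: pos=(7,0), heading=180, 6 segment(s) drawn
Segments drawn: 6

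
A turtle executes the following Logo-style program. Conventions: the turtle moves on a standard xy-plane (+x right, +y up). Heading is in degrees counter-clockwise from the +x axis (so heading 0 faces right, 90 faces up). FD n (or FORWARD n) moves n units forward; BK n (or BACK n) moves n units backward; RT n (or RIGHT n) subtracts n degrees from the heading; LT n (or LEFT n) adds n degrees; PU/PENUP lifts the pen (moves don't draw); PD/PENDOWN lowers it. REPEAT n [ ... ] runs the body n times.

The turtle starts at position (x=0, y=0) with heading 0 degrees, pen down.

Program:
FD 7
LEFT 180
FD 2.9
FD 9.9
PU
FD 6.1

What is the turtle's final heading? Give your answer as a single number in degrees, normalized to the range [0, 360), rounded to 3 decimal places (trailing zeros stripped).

Executing turtle program step by step:
Start: pos=(0,0), heading=0, pen down
FD 7: (0,0) -> (7,0) [heading=0, draw]
LT 180: heading 0 -> 180
FD 2.9: (7,0) -> (4.1,0) [heading=180, draw]
FD 9.9: (4.1,0) -> (-5.8,0) [heading=180, draw]
PU: pen up
FD 6.1: (-5.8,0) -> (-11.9,0) [heading=180, move]
Final: pos=(-11.9,0), heading=180, 3 segment(s) drawn

Answer: 180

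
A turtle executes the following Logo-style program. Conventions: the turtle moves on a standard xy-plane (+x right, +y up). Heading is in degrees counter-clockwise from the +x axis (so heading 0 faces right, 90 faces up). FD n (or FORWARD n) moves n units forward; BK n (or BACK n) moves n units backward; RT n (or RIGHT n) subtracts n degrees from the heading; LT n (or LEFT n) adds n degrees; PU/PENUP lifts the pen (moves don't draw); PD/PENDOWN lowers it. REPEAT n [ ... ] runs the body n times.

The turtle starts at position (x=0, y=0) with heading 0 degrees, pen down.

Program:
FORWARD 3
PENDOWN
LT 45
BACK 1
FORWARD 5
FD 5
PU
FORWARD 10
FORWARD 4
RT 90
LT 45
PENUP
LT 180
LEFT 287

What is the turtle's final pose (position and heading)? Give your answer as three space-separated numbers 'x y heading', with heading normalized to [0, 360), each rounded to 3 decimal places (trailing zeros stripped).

Executing turtle program step by step:
Start: pos=(0,0), heading=0, pen down
FD 3: (0,0) -> (3,0) [heading=0, draw]
PD: pen down
LT 45: heading 0 -> 45
BK 1: (3,0) -> (2.293,-0.707) [heading=45, draw]
FD 5: (2.293,-0.707) -> (5.828,2.828) [heading=45, draw]
FD 5: (5.828,2.828) -> (9.364,6.364) [heading=45, draw]
PU: pen up
FD 10: (9.364,6.364) -> (16.435,13.435) [heading=45, move]
FD 4: (16.435,13.435) -> (19.263,16.263) [heading=45, move]
RT 90: heading 45 -> 315
LT 45: heading 315 -> 0
PU: pen up
LT 180: heading 0 -> 180
LT 287: heading 180 -> 107
Final: pos=(19.263,16.263), heading=107, 4 segment(s) drawn

Answer: 19.263 16.263 107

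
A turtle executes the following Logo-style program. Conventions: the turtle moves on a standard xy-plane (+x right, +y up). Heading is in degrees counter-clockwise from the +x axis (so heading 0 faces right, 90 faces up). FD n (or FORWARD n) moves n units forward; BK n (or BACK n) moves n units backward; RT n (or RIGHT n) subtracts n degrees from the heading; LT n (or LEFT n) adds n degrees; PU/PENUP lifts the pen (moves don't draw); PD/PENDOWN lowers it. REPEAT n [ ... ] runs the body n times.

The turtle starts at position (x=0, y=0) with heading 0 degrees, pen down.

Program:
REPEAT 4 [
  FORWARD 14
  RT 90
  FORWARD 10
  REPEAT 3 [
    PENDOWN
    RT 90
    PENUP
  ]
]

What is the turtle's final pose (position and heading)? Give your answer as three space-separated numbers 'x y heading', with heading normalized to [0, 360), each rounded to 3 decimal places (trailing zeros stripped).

Answer: 56 -40 0

Derivation:
Executing turtle program step by step:
Start: pos=(0,0), heading=0, pen down
REPEAT 4 [
  -- iteration 1/4 --
  FD 14: (0,0) -> (14,0) [heading=0, draw]
  RT 90: heading 0 -> 270
  FD 10: (14,0) -> (14,-10) [heading=270, draw]
  REPEAT 3 [
    -- iteration 1/3 --
    PD: pen down
    RT 90: heading 270 -> 180
    PU: pen up
    -- iteration 2/3 --
    PD: pen down
    RT 90: heading 180 -> 90
    PU: pen up
    -- iteration 3/3 --
    PD: pen down
    RT 90: heading 90 -> 0
    PU: pen up
  ]
  -- iteration 2/4 --
  FD 14: (14,-10) -> (28,-10) [heading=0, move]
  RT 90: heading 0 -> 270
  FD 10: (28,-10) -> (28,-20) [heading=270, move]
  REPEAT 3 [
    -- iteration 1/3 --
    PD: pen down
    RT 90: heading 270 -> 180
    PU: pen up
    -- iteration 2/3 --
    PD: pen down
    RT 90: heading 180 -> 90
    PU: pen up
    -- iteration 3/3 --
    PD: pen down
    RT 90: heading 90 -> 0
    PU: pen up
  ]
  -- iteration 3/4 --
  FD 14: (28,-20) -> (42,-20) [heading=0, move]
  RT 90: heading 0 -> 270
  FD 10: (42,-20) -> (42,-30) [heading=270, move]
  REPEAT 3 [
    -- iteration 1/3 --
    PD: pen down
    RT 90: heading 270 -> 180
    PU: pen up
    -- iteration 2/3 --
    PD: pen down
    RT 90: heading 180 -> 90
    PU: pen up
    -- iteration 3/3 --
    PD: pen down
    RT 90: heading 90 -> 0
    PU: pen up
  ]
  -- iteration 4/4 --
  FD 14: (42,-30) -> (56,-30) [heading=0, move]
  RT 90: heading 0 -> 270
  FD 10: (56,-30) -> (56,-40) [heading=270, move]
  REPEAT 3 [
    -- iteration 1/3 --
    PD: pen down
    RT 90: heading 270 -> 180
    PU: pen up
    -- iteration 2/3 --
    PD: pen down
    RT 90: heading 180 -> 90
    PU: pen up
    -- iteration 3/3 --
    PD: pen down
    RT 90: heading 90 -> 0
    PU: pen up
  ]
]
Final: pos=(56,-40), heading=0, 2 segment(s) drawn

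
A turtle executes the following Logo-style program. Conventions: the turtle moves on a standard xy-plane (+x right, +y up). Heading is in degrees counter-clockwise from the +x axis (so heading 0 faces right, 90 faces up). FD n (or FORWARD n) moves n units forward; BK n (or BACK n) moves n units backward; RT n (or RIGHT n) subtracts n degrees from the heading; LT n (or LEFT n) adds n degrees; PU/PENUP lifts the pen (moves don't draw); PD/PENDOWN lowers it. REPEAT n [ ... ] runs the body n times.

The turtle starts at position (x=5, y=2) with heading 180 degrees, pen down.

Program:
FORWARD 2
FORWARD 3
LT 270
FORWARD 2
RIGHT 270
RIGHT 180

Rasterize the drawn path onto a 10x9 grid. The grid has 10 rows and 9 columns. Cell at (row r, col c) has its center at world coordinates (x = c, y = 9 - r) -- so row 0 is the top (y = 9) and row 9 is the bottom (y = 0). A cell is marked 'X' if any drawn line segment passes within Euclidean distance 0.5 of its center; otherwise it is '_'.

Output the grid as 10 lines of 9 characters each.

Segment 0: (5,2) -> (3,2)
Segment 1: (3,2) -> (0,2)
Segment 2: (0,2) -> (0,4)

Answer: _________
_________
_________
_________
_________
X________
X________
XXXXXX___
_________
_________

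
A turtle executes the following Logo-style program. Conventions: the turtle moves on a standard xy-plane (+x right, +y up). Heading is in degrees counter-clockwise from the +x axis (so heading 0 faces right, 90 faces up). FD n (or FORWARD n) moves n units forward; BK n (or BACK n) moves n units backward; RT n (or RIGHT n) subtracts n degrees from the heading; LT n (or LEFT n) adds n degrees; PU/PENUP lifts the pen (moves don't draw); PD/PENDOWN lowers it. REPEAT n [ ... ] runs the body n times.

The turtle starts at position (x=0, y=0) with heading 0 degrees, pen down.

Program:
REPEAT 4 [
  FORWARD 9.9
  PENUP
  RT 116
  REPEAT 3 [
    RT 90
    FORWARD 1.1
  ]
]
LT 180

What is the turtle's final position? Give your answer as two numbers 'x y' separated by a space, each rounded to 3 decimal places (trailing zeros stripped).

Answer: 30.444 -20.196

Derivation:
Executing turtle program step by step:
Start: pos=(0,0), heading=0, pen down
REPEAT 4 [
  -- iteration 1/4 --
  FD 9.9: (0,0) -> (9.9,0) [heading=0, draw]
  PU: pen up
  RT 116: heading 0 -> 244
  REPEAT 3 [
    -- iteration 1/3 --
    RT 90: heading 244 -> 154
    FD 1.1: (9.9,0) -> (8.911,0.482) [heading=154, move]
    -- iteration 2/3 --
    RT 90: heading 154 -> 64
    FD 1.1: (8.911,0.482) -> (9.394,1.471) [heading=64, move]
    -- iteration 3/3 --
    RT 90: heading 64 -> 334
    FD 1.1: (9.394,1.471) -> (10.382,0.989) [heading=334, move]
  ]
  -- iteration 2/4 --
  FD 9.9: (10.382,0.989) -> (19.28,-3.351) [heading=334, move]
  PU: pen up
  RT 116: heading 334 -> 218
  REPEAT 3 [
    -- iteration 1/3 --
    RT 90: heading 218 -> 128
    FD 1.1: (19.28,-3.351) -> (18.603,-2.484) [heading=128, move]
    -- iteration 2/3 --
    RT 90: heading 128 -> 38
    FD 1.1: (18.603,-2.484) -> (19.47,-1.807) [heading=38, move]
    -- iteration 3/3 --
    RT 90: heading 38 -> 308
    FD 1.1: (19.47,-1.807) -> (20.147,-2.674) [heading=308, move]
  ]
  -- iteration 3/4 --
  FD 9.9: (20.147,-2.674) -> (26.242,-10.475) [heading=308, move]
  PU: pen up
  RT 116: heading 308 -> 192
  REPEAT 3 [
    -- iteration 1/3 --
    RT 90: heading 192 -> 102
    FD 1.1: (26.242,-10.475) -> (26.013,-9.399) [heading=102, move]
    -- iteration 2/3 --
    RT 90: heading 102 -> 12
    FD 1.1: (26.013,-9.399) -> (27.089,-9.171) [heading=12, move]
    -- iteration 3/3 --
    RT 90: heading 12 -> 282
    FD 1.1: (27.089,-9.171) -> (27.318,-10.247) [heading=282, move]
  ]
  -- iteration 4/4 --
  FD 9.9: (27.318,-10.247) -> (29.376,-19.93) [heading=282, move]
  PU: pen up
  RT 116: heading 282 -> 166
  REPEAT 3 [
    -- iteration 1/3 --
    RT 90: heading 166 -> 76
    FD 1.1: (29.376,-19.93) -> (29.643,-18.863) [heading=76, move]
    -- iteration 2/3 --
    RT 90: heading 76 -> 346
    FD 1.1: (29.643,-18.863) -> (30.71,-19.129) [heading=346, move]
    -- iteration 3/3 --
    RT 90: heading 346 -> 256
    FD 1.1: (30.71,-19.129) -> (30.444,-20.196) [heading=256, move]
  ]
]
LT 180: heading 256 -> 76
Final: pos=(30.444,-20.196), heading=76, 1 segment(s) drawn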